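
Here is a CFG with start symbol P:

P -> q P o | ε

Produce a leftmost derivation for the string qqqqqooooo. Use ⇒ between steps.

P ⇒ qPo   [P -> q P o]
qPo ⇒ qqPoo   [P -> q P o]
qqPoo ⇒ qqqPooo   [P -> q P o]
qqqPooo ⇒ qqqqPoooo   [P -> q P o]
qqqqPoooo ⇒ qqqqqPooooo   [P -> q P o]
qqqqqPooooo ⇒ qqqqqooooo   [P -> ε]

P⇒qPo⇒qqPoo⇒qqqPooo⇒qqqqPoooo⇒qqqqqPooooo⇒qqqqqooooo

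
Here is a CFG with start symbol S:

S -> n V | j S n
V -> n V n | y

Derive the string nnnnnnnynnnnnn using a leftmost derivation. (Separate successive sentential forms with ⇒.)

S ⇒ nV ⇒ nnVn ⇒ nnnVnn ⇒ nnnnVnnn ⇒ nnnnnVnnnn ⇒ nnnnnnVnnnnn ⇒ nnnnnnnVnnnnnn ⇒ nnnnnnnynnnnnn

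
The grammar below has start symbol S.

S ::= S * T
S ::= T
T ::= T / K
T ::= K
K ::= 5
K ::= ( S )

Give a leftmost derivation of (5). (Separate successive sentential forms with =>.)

S => T   [S ::= T]
T => K   [T ::= K]
K => (S)   [K ::= ( S )]
(S) => (T)   [S ::= T]
(T) => (K)   [T ::= K]
(K) => (5)   [K ::= 5]

S=>T=>K=>(S)=>(T)=>(K)=>(5)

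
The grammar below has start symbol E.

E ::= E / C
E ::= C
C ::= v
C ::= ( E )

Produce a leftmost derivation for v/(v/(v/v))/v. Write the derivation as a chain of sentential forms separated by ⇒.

E ⇒ E/C ⇒ E/C/C ⇒ C/C/C ⇒ v/C/C ⇒ v/(E)/C ⇒ v/(E/C)/C ⇒ v/(C/C)/C ⇒ v/(v/C)/C ⇒ v/(v/(E))/C ⇒ v/(v/(E/C))/C ⇒ v/(v/(C/C))/C ⇒ v/(v/(v/C))/C ⇒ v/(v/(v/v))/C ⇒ v/(v/(v/v))/v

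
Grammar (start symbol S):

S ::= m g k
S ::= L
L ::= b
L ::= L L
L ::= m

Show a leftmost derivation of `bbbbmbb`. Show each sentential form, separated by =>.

S => L   [S ::= L]
L => LL   [L ::= L L]
LL => LLL   [L ::= L L]
LLL => LLLL   [L ::= L L]
LLLL => bLLL   [L ::= b]
bLLL => bbLL   [L ::= b]
bbLL => bbLLL   [L ::= L L]
bbLLL => bbLLLL   [L ::= L L]
bbLLLL => bbLLLLL   [L ::= L L]
bbLLLLL => bbbLLLL   [L ::= b]
bbbLLLL => bbbbLLL   [L ::= b]
bbbbLLL => bbbbmLL   [L ::= m]
bbbbmLL => bbbbmbL   [L ::= b]
bbbbmbL => bbbbmbb   [L ::= b]

S=>L=>LL=>LLL=>LLLL=>bLLL=>bbLL=>bbLLL=>bbLLLL=>bbLLLLL=>bbbLLLL=>bbbbLLL=>bbbbmLL=>bbbbmbL=>bbbbmbb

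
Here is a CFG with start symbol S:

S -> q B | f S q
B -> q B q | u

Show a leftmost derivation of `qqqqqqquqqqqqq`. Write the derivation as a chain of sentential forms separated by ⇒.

S⇒qB⇒qqBq⇒qqqBqq⇒qqqqBqqq⇒qqqqqBqqqq⇒qqqqqqBqqqqq⇒qqqqqqqBqqqqqq⇒qqqqqqquqqqqqq

S ⇒ qB   [S -> q B]
qB ⇒ qqBq   [B -> q B q]
qqBq ⇒ qqqBqq   [B -> q B q]
qqqBqq ⇒ qqqqBqqq   [B -> q B q]
qqqqBqqq ⇒ qqqqqBqqqq   [B -> q B q]
qqqqqBqqqq ⇒ qqqqqqBqqqqq   [B -> q B q]
qqqqqqBqqqqq ⇒ qqqqqqqBqqqqqq   [B -> q B q]
qqqqqqqBqqqqqq ⇒ qqqqqqquqqqqqq   [B -> u]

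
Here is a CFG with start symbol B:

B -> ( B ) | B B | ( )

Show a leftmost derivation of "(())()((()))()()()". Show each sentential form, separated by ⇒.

B ⇒ BB   [B -> B B]
BB ⇒ (B)B   [B -> ( B )]
(B)B ⇒ (())B   [B -> ( )]
(())B ⇒ (())BB   [B -> B B]
(())BB ⇒ (())BBB   [B -> B B]
(())BBB ⇒ (())BBBB   [B -> B B]
(())BBBB ⇒ (())()BBB   [B -> ( )]
(())()BBB ⇒ (())()(B)BB   [B -> ( B )]
(())()(B)BB ⇒ (())()((B))BB   [B -> ( B )]
(())()((B))BB ⇒ (())()((()))BB   [B -> ( )]
(())()((()))BB ⇒ (())()((()))()B   [B -> ( )]
(())()((()))()B ⇒ (())()((()))()BB   [B -> B B]
(())()((()))()BB ⇒ (())()((()))()()B   [B -> ( )]
(())()((()))()()B ⇒ (())()((()))()()()   [B -> ( )]

B ⇒ BB ⇒ (B)B ⇒ (())B ⇒ (())BB ⇒ (())BBB ⇒ (())BBBB ⇒ (())()BBB ⇒ (())()(B)BB ⇒ (())()((B))BB ⇒ (())()((()))BB ⇒ (())()((()))()B ⇒ (())()((()))()BB ⇒ (())()((()))()()B ⇒ (())()((()))()()()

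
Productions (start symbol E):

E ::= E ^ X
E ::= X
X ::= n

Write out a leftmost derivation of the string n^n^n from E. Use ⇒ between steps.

E ⇒ E^X   [E ::= E ^ X]
E^X ⇒ E^X^X   [E ::= E ^ X]
E^X^X ⇒ X^X^X   [E ::= X]
X^X^X ⇒ n^X^X   [X ::= n]
n^X^X ⇒ n^n^X   [X ::= n]
n^n^X ⇒ n^n^n   [X ::= n]

E ⇒ E^X ⇒ E^X^X ⇒ X^X^X ⇒ n^X^X ⇒ n^n^X ⇒ n^n^n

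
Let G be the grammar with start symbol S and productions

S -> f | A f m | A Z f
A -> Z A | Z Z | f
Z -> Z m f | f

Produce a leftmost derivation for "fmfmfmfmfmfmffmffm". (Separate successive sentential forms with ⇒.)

S⇒Afm⇒ZZfm⇒ZmfZfm⇒ZmfmfZfm⇒ZmfmfmfZfm⇒ZmfmfmfmfZfm⇒ZmfmfmfmfmfZfm⇒ZmfmfmfmfmfmfZfm⇒fmfmfmfmfmfmfZfm⇒fmfmfmfmfmfmfZmffm⇒fmfmfmfmfmfmffmffm

S ⇒ Afm   [S -> A f m]
Afm ⇒ ZZfm   [A -> Z Z]
ZZfm ⇒ ZmfZfm   [Z -> Z m f]
ZmfZfm ⇒ ZmfmfZfm   [Z -> Z m f]
ZmfmfZfm ⇒ ZmfmfmfZfm   [Z -> Z m f]
ZmfmfmfZfm ⇒ ZmfmfmfmfZfm   [Z -> Z m f]
ZmfmfmfmfZfm ⇒ ZmfmfmfmfmfZfm   [Z -> Z m f]
ZmfmfmfmfmfZfm ⇒ ZmfmfmfmfmfmfZfm   [Z -> Z m f]
ZmfmfmfmfmfmfZfm ⇒ fmfmfmfmfmfmfZfm   [Z -> f]
fmfmfmfmfmfmfZfm ⇒ fmfmfmfmfmfmfZmffm   [Z -> Z m f]
fmfmfmfmfmfmfZmffm ⇒ fmfmfmfmfmfmffmffm   [Z -> f]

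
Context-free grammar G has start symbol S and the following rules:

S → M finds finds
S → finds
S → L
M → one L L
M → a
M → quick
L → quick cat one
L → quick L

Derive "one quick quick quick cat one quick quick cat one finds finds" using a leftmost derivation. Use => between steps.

S => M finds finds => one L L finds finds => one quick L L finds finds => one quick quick L L finds finds => one quick quick quick cat one L finds finds => one quick quick quick cat one quick L finds finds => one quick quick quick cat one quick quick cat one finds finds

S => M finds finds   [S → M finds finds]
M finds finds => one L L finds finds   [M → one L L]
one L L finds finds => one quick L L finds finds   [L → quick L]
one quick L L finds finds => one quick quick L L finds finds   [L → quick L]
one quick quick L L finds finds => one quick quick quick cat one L finds finds   [L → quick cat one]
one quick quick quick cat one L finds finds => one quick quick quick cat one quick L finds finds   [L → quick L]
one quick quick quick cat one quick L finds finds => one quick quick quick cat one quick quick cat one finds finds   [L → quick cat one]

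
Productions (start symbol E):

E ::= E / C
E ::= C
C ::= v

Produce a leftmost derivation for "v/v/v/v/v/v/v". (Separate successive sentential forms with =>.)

E=>E/C=>E/C/C=>E/C/C/C=>E/C/C/C/C=>E/C/C/C/C/C=>E/C/C/C/C/C/C=>C/C/C/C/C/C/C=>v/C/C/C/C/C/C=>v/v/C/C/C/C/C=>v/v/v/C/C/C/C=>v/v/v/v/C/C/C=>v/v/v/v/v/C/C=>v/v/v/v/v/v/C=>v/v/v/v/v/v/v

E => E/C   [E ::= E / C]
E/C => E/C/C   [E ::= E / C]
E/C/C => E/C/C/C   [E ::= E / C]
E/C/C/C => E/C/C/C/C   [E ::= E / C]
E/C/C/C/C => E/C/C/C/C/C   [E ::= E / C]
E/C/C/C/C/C => E/C/C/C/C/C/C   [E ::= E / C]
E/C/C/C/C/C/C => C/C/C/C/C/C/C   [E ::= C]
C/C/C/C/C/C/C => v/C/C/C/C/C/C   [C ::= v]
v/C/C/C/C/C/C => v/v/C/C/C/C/C   [C ::= v]
v/v/C/C/C/C/C => v/v/v/C/C/C/C   [C ::= v]
v/v/v/C/C/C/C => v/v/v/v/C/C/C   [C ::= v]
v/v/v/v/C/C/C => v/v/v/v/v/C/C   [C ::= v]
v/v/v/v/v/C/C => v/v/v/v/v/v/C   [C ::= v]
v/v/v/v/v/v/C => v/v/v/v/v/v/v   [C ::= v]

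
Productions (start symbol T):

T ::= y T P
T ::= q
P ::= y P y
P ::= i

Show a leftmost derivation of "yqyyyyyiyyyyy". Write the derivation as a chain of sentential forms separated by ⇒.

T⇒yTP⇒yqP⇒yqyPy⇒yqyyPyy⇒yqyyyPyyy⇒yqyyyyPyyyy⇒yqyyyyyPyyyyy⇒yqyyyyyiyyyyy

T ⇒ yTP   [T ::= y T P]
yTP ⇒ yqP   [T ::= q]
yqP ⇒ yqyPy   [P ::= y P y]
yqyPy ⇒ yqyyPyy   [P ::= y P y]
yqyyPyy ⇒ yqyyyPyyy   [P ::= y P y]
yqyyyPyyy ⇒ yqyyyyPyyyy   [P ::= y P y]
yqyyyyPyyyy ⇒ yqyyyyyPyyyyy   [P ::= y P y]
yqyyyyyPyyyyy ⇒ yqyyyyyiyyyyy   [P ::= i]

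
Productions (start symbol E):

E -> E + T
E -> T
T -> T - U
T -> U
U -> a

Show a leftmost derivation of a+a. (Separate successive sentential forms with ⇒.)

E ⇒ E+T ⇒ T+T ⇒ U+T ⇒ a+T ⇒ a+U ⇒ a+a

E ⇒ E+T   [E -> E + T]
E+T ⇒ T+T   [E -> T]
T+T ⇒ U+T   [T -> U]
U+T ⇒ a+T   [U -> a]
a+T ⇒ a+U   [T -> U]
a+U ⇒ a+a   [U -> a]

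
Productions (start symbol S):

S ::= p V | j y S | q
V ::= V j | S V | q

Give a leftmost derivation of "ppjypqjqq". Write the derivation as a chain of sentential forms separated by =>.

S => pV => pSV => ppVV => ppSVV => ppjySVV => ppjypVVV => ppjypVjVV => ppjypqjVV => ppjypqjqV => ppjypqjqq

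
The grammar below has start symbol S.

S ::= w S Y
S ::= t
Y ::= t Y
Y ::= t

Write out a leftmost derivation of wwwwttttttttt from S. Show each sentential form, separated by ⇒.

S ⇒ wSY   [S ::= w S Y]
wSY ⇒ wwSYY   [S ::= w S Y]
wwSYY ⇒ wwwSYYY   [S ::= w S Y]
wwwSYYY ⇒ wwwwSYYYY   [S ::= w S Y]
wwwwSYYYY ⇒ wwwwtYYYY   [S ::= t]
wwwwtYYYY ⇒ wwwwttYYY   [Y ::= t]
wwwwttYYY ⇒ wwwwtttYYY   [Y ::= t Y]
wwwwtttYYY ⇒ wwwwttttYYY   [Y ::= t Y]
wwwwttttYYY ⇒ wwwwtttttYY   [Y ::= t]
wwwwtttttYY ⇒ wwwwttttttY   [Y ::= t]
wwwwttttttY ⇒ wwwwtttttttY   [Y ::= t Y]
wwwwtttttttY ⇒ wwwwttttttttY   [Y ::= t Y]
wwwwttttttttY ⇒ wwwwttttttttt   [Y ::= t]

S ⇒ wSY ⇒ wwSYY ⇒ wwwSYYY ⇒ wwwwSYYYY ⇒ wwwwtYYYY ⇒ wwwwttYYY ⇒ wwwwtttYYY ⇒ wwwwttttYYY ⇒ wwwwtttttYY ⇒ wwwwttttttY ⇒ wwwwtttttttY ⇒ wwwwttttttttY ⇒ wwwwttttttttt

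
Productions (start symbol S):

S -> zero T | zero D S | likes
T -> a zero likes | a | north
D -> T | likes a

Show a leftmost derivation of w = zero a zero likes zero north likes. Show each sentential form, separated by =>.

S => zero D S => zero T S => zero a zero likes S => zero a zero likes zero D S => zero a zero likes zero T S => zero a zero likes zero north S => zero a zero likes zero north likes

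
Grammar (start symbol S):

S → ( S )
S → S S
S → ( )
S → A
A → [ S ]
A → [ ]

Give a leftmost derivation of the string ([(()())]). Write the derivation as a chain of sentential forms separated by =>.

S=>(S)=>(A)=>([S])=>([(S)])=>([(SS)])=>([(()S)])=>([(()())])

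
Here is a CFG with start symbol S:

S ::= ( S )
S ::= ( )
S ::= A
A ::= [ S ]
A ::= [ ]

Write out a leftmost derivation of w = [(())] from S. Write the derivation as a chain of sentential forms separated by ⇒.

S ⇒ A   [S ::= A]
A ⇒ [S]   [A ::= [ S ]]
[S] ⇒ [(S)]   [S ::= ( S )]
[(S)] ⇒ [(())]   [S ::= ( )]

S ⇒ A ⇒ [S] ⇒ [(S)] ⇒ [(())]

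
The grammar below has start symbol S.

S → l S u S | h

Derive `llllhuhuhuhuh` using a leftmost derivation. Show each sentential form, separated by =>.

S => lSuS => llSuSuS => lllSuSuSuS => llllSuSuSuSuS => llllhuSuSuSuS => llllhuhuSuSuS => llllhuhuhuSuS => llllhuhuhuhuS => llllhuhuhuhuh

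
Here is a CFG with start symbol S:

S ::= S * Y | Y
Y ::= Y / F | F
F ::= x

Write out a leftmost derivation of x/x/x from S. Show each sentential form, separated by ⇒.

S⇒Y⇒Y/F⇒Y/F/F⇒F/F/F⇒x/F/F⇒x/x/F⇒x/x/x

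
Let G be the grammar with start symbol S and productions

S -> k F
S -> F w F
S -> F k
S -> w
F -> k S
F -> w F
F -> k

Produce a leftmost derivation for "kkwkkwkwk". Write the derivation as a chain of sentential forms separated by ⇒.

S ⇒ FwF   [S -> F w F]
FwF ⇒ kSwF   [F -> k S]
kSwF ⇒ kkFwF   [S -> k F]
kkFwF ⇒ kkwFwF   [F -> w F]
kkwFwF ⇒ kkwkSwF   [F -> k S]
kkwkSwF ⇒ kkwkkFwF   [S -> k F]
kkwkkFwF ⇒ kkwkkwFwF   [F -> w F]
kkwkkwFwF ⇒ kkwkkwkwF   [F -> k]
kkwkkwkwF ⇒ kkwkkwkwk   [F -> k]

S ⇒ FwF ⇒ kSwF ⇒ kkFwF ⇒ kkwFwF ⇒ kkwkSwF ⇒ kkwkkFwF ⇒ kkwkkwFwF ⇒ kkwkkwkwF ⇒ kkwkkwkwk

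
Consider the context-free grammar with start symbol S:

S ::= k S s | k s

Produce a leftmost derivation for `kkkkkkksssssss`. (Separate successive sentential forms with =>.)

S => kSs => kkSss => kkkSsss => kkkkSssss => kkkkkSsssss => kkkkkkSssssss => kkkkkkksssssss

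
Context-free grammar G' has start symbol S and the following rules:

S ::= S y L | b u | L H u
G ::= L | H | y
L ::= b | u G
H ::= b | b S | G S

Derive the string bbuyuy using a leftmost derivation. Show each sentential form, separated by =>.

S => SyL   [S ::= S y L]
SyL => LHuyL   [S ::= L H u]
LHuyL => bHuyL   [L ::= b]
bHuyL => bbuyL   [H ::= b]
bbuyL => bbuyuG   [L ::= u G]
bbuyuG => bbuyuy   [G ::= y]

S=>SyL=>LHuyL=>bHuyL=>bbuyL=>bbuyuG=>bbuyuy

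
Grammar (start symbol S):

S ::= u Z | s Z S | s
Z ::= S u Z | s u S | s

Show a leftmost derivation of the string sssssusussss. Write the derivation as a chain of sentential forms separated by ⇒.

S ⇒ sZS ⇒ sSuZS ⇒ ssZSuZS ⇒ sssSuZS ⇒ ssssZSuZS ⇒ sssssSuZS ⇒ sssssuZuZS ⇒ sssssusuZS ⇒ sssssususS ⇒ sssssusussZS ⇒ sssssususssS ⇒ sssssusussss

S ⇒ sZS   [S ::= s Z S]
sZS ⇒ sSuZS   [Z ::= S u Z]
sSuZS ⇒ ssZSuZS   [S ::= s Z S]
ssZSuZS ⇒ sssSuZS   [Z ::= s]
sssSuZS ⇒ ssssZSuZS   [S ::= s Z S]
ssssZSuZS ⇒ sssssSuZS   [Z ::= s]
sssssSuZS ⇒ sssssuZuZS   [S ::= u Z]
sssssuZuZS ⇒ sssssusuZS   [Z ::= s]
sssssusuZS ⇒ sssssususS   [Z ::= s]
sssssususS ⇒ sssssusussZS   [S ::= s Z S]
sssssusussZS ⇒ sssssususssS   [Z ::= s]
sssssususssS ⇒ sssssusussss   [S ::= s]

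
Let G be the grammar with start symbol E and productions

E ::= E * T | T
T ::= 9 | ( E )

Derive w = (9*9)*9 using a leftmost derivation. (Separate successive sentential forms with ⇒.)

E ⇒ E*T   [E ::= E * T]
E*T ⇒ T*T   [E ::= T]
T*T ⇒ (E)*T   [T ::= ( E )]
(E)*T ⇒ (E*T)*T   [E ::= E * T]
(E*T)*T ⇒ (T*T)*T   [E ::= T]
(T*T)*T ⇒ (9*T)*T   [T ::= 9]
(9*T)*T ⇒ (9*9)*T   [T ::= 9]
(9*9)*T ⇒ (9*9)*9   [T ::= 9]

E⇒E*T⇒T*T⇒(E)*T⇒(E*T)*T⇒(T*T)*T⇒(9*T)*T⇒(9*9)*T⇒(9*9)*9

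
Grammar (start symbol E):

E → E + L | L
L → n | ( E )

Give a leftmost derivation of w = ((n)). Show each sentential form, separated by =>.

E => L => (E) => (L) => ((E)) => ((L)) => ((n))

E => L   [E → L]
L => (E)   [L → ( E )]
(E) => (L)   [E → L]
(L) => ((E))   [L → ( E )]
((E)) => ((L))   [E → L]
((L)) => ((n))   [L → n]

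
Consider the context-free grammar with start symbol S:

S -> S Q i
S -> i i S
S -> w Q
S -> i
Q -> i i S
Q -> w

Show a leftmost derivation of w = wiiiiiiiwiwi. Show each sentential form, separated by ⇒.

S⇒SQi⇒SQiQi⇒wQQiQi⇒wiiSQiQi⇒wiiSQiQiQi⇒wiiiQiQiQi⇒wiiiiiSiQiQi⇒wiiiiiiiQiQi⇒wiiiiiiiwiQi⇒wiiiiiiiwiwi

S ⇒ SQi   [S -> S Q i]
SQi ⇒ SQiQi   [S -> S Q i]
SQiQi ⇒ wQQiQi   [S -> w Q]
wQQiQi ⇒ wiiSQiQi   [Q -> i i S]
wiiSQiQi ⇒ wiiSQiQiQi   [S -> S Q i]
wiiSQiQiQi ⇒ wiiiQiQiQi   [S -> i]
wiiiQiQiQi ⇒ wiiiiiSiQiQi   [Q -> i i S]
wiiiiiSiQiQi ⇒ wiiiiiiiQiQi   [S -> i]
wiiiiiiiQiQi ⇒ wiiiiiiiwiQi   [Q -> w]
wiiiiiiiwiQi ⇒ wiiiiiiiwiwi   [Q -> w]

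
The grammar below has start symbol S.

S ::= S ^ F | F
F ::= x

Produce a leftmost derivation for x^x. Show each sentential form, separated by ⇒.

S ⇒ S^F ⇒ F^F ⇒ x^F ⇒ x^x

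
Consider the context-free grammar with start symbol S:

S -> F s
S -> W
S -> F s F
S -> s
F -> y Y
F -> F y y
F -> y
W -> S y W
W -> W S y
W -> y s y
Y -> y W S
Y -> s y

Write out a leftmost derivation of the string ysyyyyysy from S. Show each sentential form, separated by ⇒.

S ⇒ FsF ⇒ FyysF ⇒ FyyyysF ⇒ yYyyyysF ⇒ ysyyyyysF ⇒ ysyyyyysy

S ⇒ FsF   [S -> F s F]
FsF ⇒ FyysF   [F -> F y y]
FyysF ⇒ FyyyysF   [F -> F y y]
FyyyysF ⇒ yYyyyysF   [F -> y Y]
yYyyyysF ⇒ ysyyyyysF   [Y -> s y]
ysyyyyysF ⇒ ysyyyyysy   [F -> y]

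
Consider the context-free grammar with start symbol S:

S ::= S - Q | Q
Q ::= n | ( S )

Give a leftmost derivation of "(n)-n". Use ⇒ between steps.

S⇒S-Q⇒Q-Q⇒(S)-Q⇒(Q)-Q⇒(n)-Q⇒(n)-n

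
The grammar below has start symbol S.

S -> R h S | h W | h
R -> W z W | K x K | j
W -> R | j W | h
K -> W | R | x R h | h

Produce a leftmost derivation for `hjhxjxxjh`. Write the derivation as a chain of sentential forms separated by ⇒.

S ⇒ hW   [S -> h W]
hW ⇒ hjW   [W -> j W]
hjW ⇒ hjR   [W -> R]
hjR ⇒ hjKxK   [R -> K x K]
hjKxK ⇒ hjRxK   [K -> R]
hjRxK ⇒ hjKxKxK   [R -> K x K]
hjKxKxK ⇒ hjhxKxK   [K -> h]
hjhxKxK ⇒ hjhxWxK   [K -> W]
hjhxWxK ⇒ hjhxRxK   [W -> R]
hjhxRxK ⇒ hjhxjxK   [R -> j]
hjhxjxK ⇒ hjhxjxxRh   [K -> x R h]
hjhxjxxRh ⇒ hjhxjxxjh   [R -> j]

S ⇒ hW ⇒ hjW ⇒ hjR ⇒ hjKxK ⇒ hjRxK ⇒ hjKxKxK ⇒ hjhxKxK ⇒ hjhxWxK ⇒ hjhxRxK ⇒ hjhxjxK ⇒ hjhxjxxRh ⇒ hjhxjxxjh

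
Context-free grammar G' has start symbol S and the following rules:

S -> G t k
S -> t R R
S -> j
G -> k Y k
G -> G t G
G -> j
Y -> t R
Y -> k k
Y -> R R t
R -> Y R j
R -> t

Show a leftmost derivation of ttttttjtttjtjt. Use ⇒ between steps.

S ⇒ tRR   [S -> t R R]
tRR ⇒ tYRjR   [R -> Y R j]
tYRjR ⇒ ttRRjR   [Y -> t R]
ttRRjR ⇒ ttYRjRjR   [R -> Y R j]
ttYRjRjR ⇒ ttRRtRjRjR   [Y -> R R t]
ttRRtRjRjR ⇒ ttYRjRtRjRjR   [R -> Y R j]
ttYRjRtRjRjR ⇒ ttRRtRjRtRjRjR   [Y -> R R t]
ttRRtRjRtRjRjR ⇒ tttRtRjRtRjRjR   [R -> t]
tttRtRjRtRjRjR ⇒ tttttRjRtRjRjR   [R -> t]
tttttRjRtRjRjR ⇒ ttttttjRtRjRjR   [R -> t]
ttttttjRtRjRjR ⇒ ttttttjttRjRjR   [R -> t]
ttttttjttRjRjR ⇒ ttttttjtttjRjR   [R -> t]
ttttttjtttjRjR ⇒ ttttttjtttjtjR   [R -> t]
ttttttjtttjtjR ⇒ ttttttjtttjtjt   [R -> t]

S⇒tRR⇒tYRjR⇒ttRRjR⇒ttYRjRjR⇒ttRRtRjRjR⇒ttYRjRtRjRjR⇒ttRRtRjRtRjRjR⇒tttRtRjRtRjRjR⇒tttttRjRtRjRjR⇒ttttttjRtRjRjR⇒ttttttjttRjRjR⇒ttttttjtttjRjR⇒ttttttjtttjtjR⇒ttttttjtttjtjt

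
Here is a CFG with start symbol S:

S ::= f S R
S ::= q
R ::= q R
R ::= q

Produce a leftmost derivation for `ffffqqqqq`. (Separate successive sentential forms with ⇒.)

S ⇒ fSR ⇒ ffSRR ⇒ fffSRRR ⇒ ffffSRRRR ⇒ ffffqRRRR ⇒ ffffqqRRR ⇒ ffffqqqRR ⇒ ffffqqqqR ⇒ ffffqqqqq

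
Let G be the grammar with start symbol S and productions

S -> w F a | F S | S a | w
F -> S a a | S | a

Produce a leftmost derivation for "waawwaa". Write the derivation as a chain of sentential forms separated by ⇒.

S ⇒ Sa   [S -> S a]
Sa ⇒ Saa   [S -> S a]
Saa ⇒ FSaa   [S -> F S]
FSaa ⇒ SSaa   [F -> S]
SSaa ⇒ FSSaa   [S -> F S]
FSSaa ⇒ SaaSSaa   [F -> S a a]
SaaSSaa ⇒ waaSSaa   [S -> w]
waaSSaa ⇒ waawSaa   [S -> w]
waawSaa ⇒ waawwaa   [S -> w]

S ⇒ Sa ⇒ Saa ⇒ FSaa ⇒ SSaa ⇒ FSSaa ⇒ SaaSSaa ⇒ waaSSaa ⇒ waawSaa ⇒ waawwaa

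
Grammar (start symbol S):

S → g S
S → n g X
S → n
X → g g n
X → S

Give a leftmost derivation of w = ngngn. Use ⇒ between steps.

S ⇒ ngX   [S → n g X]
ngX ⇒ ngS   [X → S]
ngS ⇒ ngngX   [S → n g X]
ngngX ⇒ ngngS   [X → S]
ngngS ⇒ ngngn   [S → n]

S ⇒ ngX ⇒ ngS ⇒ ngngX ⇒ ngngS ⇒ ngngn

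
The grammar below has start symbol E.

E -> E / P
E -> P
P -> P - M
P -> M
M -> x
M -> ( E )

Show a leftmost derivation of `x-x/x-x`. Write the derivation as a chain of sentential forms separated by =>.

E=>E/P=>P/P=>P-M/P=>M-M/P=>x-M/P=>x-x/P=>x-x/P-M=>x-x/M-M=>x-x/x-M=>x-x/x-x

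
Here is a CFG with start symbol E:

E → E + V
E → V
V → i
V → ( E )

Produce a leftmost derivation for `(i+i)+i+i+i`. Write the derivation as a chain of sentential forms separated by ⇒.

E ⇒ E+V ⇒ E+V+V ⇒ E+V+V+V ⇒ V+V+V+V ⇒ (E)+V+V+V ⇒ (E+V)+V+V+V ⇒ (V+V)+V+V+V ⇒ (i+V)+V+V+V ⇒ (i+i)+V+V+V ⇒ (i+i)+i+V+V ⇒ (i+i)+i+i+V ⇒ (i+i)+i+i+i

E ⇒ E+V   [E → E + V]
E+V ⇒ E+V+V   [E → E + V]
E+V+V ⇒ E+V+V+V   [E → E + V]
E+V+V+V ⇒ V+V+V+V   [E → V]
V+V+V+V ⇒ (E)+V+V+V   [V → ( E )]
(E)+V+V+V ⇒ (E+V)+V+V+V   [E → E + V]
(E+V)+V+V+V ⇒ (V+V)+V+V+V   [E → V]
(V+V)+V+V+V ⇒ (i+V)+V+V+V   [V → i]
(i+V)+V+V+V ⇒ (i+i)+V+V+V   [V → i]
(i+i)+V+V+V ⇒ (i+i)+i+V+V   [V → i]
(i+i)+i+V+V ⇒ (i+i)+i+i+V   [V → i]
(i+i)+i+i+V ⇒ (i+i)+i+i+i   [V → i]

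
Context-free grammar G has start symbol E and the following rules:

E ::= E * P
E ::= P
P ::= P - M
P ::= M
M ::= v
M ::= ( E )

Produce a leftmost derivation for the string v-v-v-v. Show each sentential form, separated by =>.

E => P   [E ::= P]
P => P-M   [P ::= P - M]
P-M => P-M-M   [P ::= P - M]
P-M-M => P-M-M-M   [P ::= P - M]
P-M-M-M => M-M-M-M   [P ::= M]
M-M-M-M => v-M-M-M   [M ::= v]
v-M-M-M => v-v-M-M   [M ::= v]
v-v-M-M => v-v-v-M   [M ::= v]
v-v-v-M => v-v-v-v   [M ::= v]

E => P => P-M => P-M-M => P-M-M-M => M-M-M-M => v-M-M-M => v-v-M-M => v-v-v-M => v-v-v-v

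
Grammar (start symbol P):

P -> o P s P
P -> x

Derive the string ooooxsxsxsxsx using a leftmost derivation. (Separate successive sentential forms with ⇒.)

P ⇒ oPsP ⇒ ooPsPsP ⇒ oooPsPsPsP ⇒ ooooPsPsPsPsP ⇒ ooooxsPsPsPsP ⇒ ooooxsxsPsPsP ⇒ ooooxsxsxsPsP ⇒ ooooxsxsxsxsP ⇒ ooooxsxsxsxsx

P ⇒ oPsP   [P -> o P s P]
oPsP ⇒ ooPsPsP   [P -> o P s P]
ooPsPsP ⇒ oooPsPsPsP   [P -> o P s P]
oooPsPsPsP ⇒ ooooPsPsPsPsP   [P -> o P s P]
ooooPsPsPsPsP ⇒ ooooxsPsPsPsP   [P -> x]
ooooxsPsPsPsP ⇒ ooooxsxsPsPsP   [P -> x]
ooooxsxsPsPsP ⇒ ooooxsxsxsPsP   [P -> x]
ooooxsxsxsPsP ⇒ ooooxsxsxsxsP   [P -> x]
ooooxsxsxsxsP ⇒ ooooxsxsxsxsx   [P -> x]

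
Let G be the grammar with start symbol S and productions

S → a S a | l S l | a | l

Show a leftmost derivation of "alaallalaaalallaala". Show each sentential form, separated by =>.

S => aSa => alSla => alaSala => alaaSaala => alaalSlaala => alaallSllaala => alaallaSallaala => alaallalSlallaala => alaallalaSalallaala => alaallalaaalallaala

S => aSa   [S → a S a]
aSa => alSla   [S → l S l]
alSla => alaSala   [S → a S a]
alaSala => alaaSaala   [S → a S a]
alaaSaala => alaalSlaala   [S → l S l]
alaalSlaala => alaallSllaala   [S → l S l]
alaallSllaala => alaallaSallaala   [S → a S a]
alaallaSallaala => alaallalSlallaala   [S → l S l]
alaallalSlallaala => alaallalaSalallaala   [S → a S a]
alaallalaSalallaala => alaallalaaalallaala   [S → a]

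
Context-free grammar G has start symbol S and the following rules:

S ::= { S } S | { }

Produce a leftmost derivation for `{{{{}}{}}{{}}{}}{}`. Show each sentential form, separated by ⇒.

S ⇒ {S}S   [S ::= { S } S]
{S}S ⇒ {{S}S}S   [S ::= { S } S]
{{S}S}S ⇒ {{{S}S}S}S   [S ::= { S } S]
{{{S}S}S}S ⇒ {{{{}}S}S}S   [S ::= { }]
{{{{}}S}S}S ⇒ {{{{}}{}}S}S   [S ::= { }]
{{{{}}{}}S}S ⇒ {{{{}}{}}{S}S}S   [S ::= { S } S]
{{{{}}{}}{S}S}S ⇒ {{{{}}{}}{{}}S}S   [S ::= { }]
{{{{}}{}}{{}}S}S ⇒ {{{{}}{}}{{}}{}}S   [S ::= { }]
{{{{}}{}}{{}}{}}S ⇒ {{{{}}{}}{{}}{}}{}   [S ::= { }]

S ⇒ {S}S ⇒ {{S}S}S ⇒ {{{S}S}S}S ⇒ {{{{}}S}S}S ⇒ {{{{}}{}}S}S ⇒ {{{{}}{}}{S}S}S ⇒ {{{{}}{}}{{}}S}S ⇒ {{{{}}{}}{{}}{}}S ⇒ {{{{}}{}}{{}}{}}{}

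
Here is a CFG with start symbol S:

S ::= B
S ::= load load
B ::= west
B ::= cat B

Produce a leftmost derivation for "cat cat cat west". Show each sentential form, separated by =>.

S => B => cat B => cat cat B => cat cat cat B => cat cat cat west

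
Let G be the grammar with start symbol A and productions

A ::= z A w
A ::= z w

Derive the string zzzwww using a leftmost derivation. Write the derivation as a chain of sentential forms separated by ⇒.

A ⇒ zAw ⇒ zzAww ⇒ zzzwww

A ⇒ zAw   [A ::= z A w]
zAw ⇒ zzAww   [A ::= z A w]
zzAww ⇒ zzzwww   [A ::= z w]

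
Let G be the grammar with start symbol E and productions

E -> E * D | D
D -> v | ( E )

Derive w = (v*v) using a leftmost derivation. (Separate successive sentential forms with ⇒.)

E ⇒ D ⇒ (E) ⇒ (E*D) ⇒ (D*D) ⇒ (v*D) ⇒ (v*v)

E ⇒ D   [E -> D]
D ⇒ (E)   [D -> ( E )]
(E) ⇒ (E*D)   [E -> E * D]
(E*D) ⇒ (D*D)   [E -> D]
(D*D) ⇒ (v*D)   [D -> v]
(v*D) ⇒ (v*v)   [D -> v]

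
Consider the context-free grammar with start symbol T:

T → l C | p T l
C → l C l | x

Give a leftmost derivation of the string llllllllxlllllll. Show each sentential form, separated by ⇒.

T ⇒ lC ⇒ llCl ⇒ lllCll ⇒ llllClll ⇒ lllllCllll ⇒ llllllClllll ⇒ lllllllCllllll ⇒ llllllllClllllll ⇒ llllllllxlllllll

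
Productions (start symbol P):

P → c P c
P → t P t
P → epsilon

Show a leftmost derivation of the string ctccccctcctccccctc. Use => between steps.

P => cPc => ctPtc => ctcPctc => ctccPcctc => ctcccPccctc => ctccccPcccctc => ctcccccPccccctc => ctccccctPtccccctc => ctccccctcPctccccctc => ctccccctcctccccctc

P => cPc   [P → c P c]
cPc => ctPtc   [P → t P t]
ctPtc => ctcPctc   [P → c P c]
ctcPctc => ctccPcctc   [P → c P c]
ctccPcctc => ctcccPccctc   [P → c P c]
ctcccPccctc => ctccccPcccctc   [P → c P c]
ctccccPcccctc => ctcccccPccccctc   [P → c P c]
ctcccccPccccctc => ctccccctPtccccctc   [P → t P t]
ctccccctPtccccctc => ctccccctcPctccccctc   [P → c P c]
ctccccctcPctccccctc => ctccccctcctccccctc   [P → epsilon]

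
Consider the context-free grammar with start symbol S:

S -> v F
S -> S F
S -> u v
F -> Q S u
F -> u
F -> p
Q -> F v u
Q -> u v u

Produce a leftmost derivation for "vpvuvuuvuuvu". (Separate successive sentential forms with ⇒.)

S ⇒ vF   [S -> v F]
vF ⇒ vQSu   [F -> Q S u]
vQSu ⇒ vFvuSu   [Q -> F v u]
vFvuSu ⇒ vQSuvuSu   [F -> Q S u]
vQSuvuSu ⇒ vFvuSuvuSu   [Q -> F v u]
vFvuSuvuSu ⇒ vpvuSuvuSu   [F -> p]
vpvuSuvuSu ⇒ vpvuvFuvuSu   [S -> v F]
vpvuvFuvuSu ⇒ vpvuvuuvuSu   [F -> u]
vpvuvuuvuSu ⇒ vpvuvuuvuuvu   [S -> u v]

S ⇒ vF ⇒ vQSu ⇒ vFvuSu ⇒ vQSuvuSu ⇒ vFvuSuvuSu ⇒ vpvuSuvuSu ⇒ vpvuvFuvuSu ⇒ vpvuvuuvuSu ⇒ vpvuvuuvuuvu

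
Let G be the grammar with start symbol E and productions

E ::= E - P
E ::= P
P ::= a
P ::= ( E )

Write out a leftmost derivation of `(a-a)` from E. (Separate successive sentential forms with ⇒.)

E ⇒ P ⇒ (E) ⇒ (E-P) ⇒ (P-P) ⇒ (a-P) ⇒ (a-a)

E ⇒ P   [E ::= P]
P ⇒ (E)   [P ::= ( E )]
(E) ⇒ (E-P)   [E ::= E - P]
(E-P) ⇒ (P-P)   [E ::= P]
(P-P) ⇒ (a-P)   [P ::= a]
(a-P) ⇒ (a-a)   [P ::= a]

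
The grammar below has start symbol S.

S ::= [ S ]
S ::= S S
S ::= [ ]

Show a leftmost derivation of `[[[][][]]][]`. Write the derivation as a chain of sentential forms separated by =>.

S=>SS=>[S]S=>[[S]]S=>[[SS]]S=>[[SSS]]S=>[[[]SS]]S=>[[[][]S]]S=>[[[][][]]]S=>[[[][][]]][]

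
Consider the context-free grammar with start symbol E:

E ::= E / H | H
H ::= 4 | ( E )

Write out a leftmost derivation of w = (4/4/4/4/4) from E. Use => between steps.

E=>H=>(E)=>(E/H)=>(E/H/H)=>(E/H/H/H)=>(E/H/H/H/H)=>(H/H/H/H/H)=>(4/H/H/H/H)=>(4/4/H/H/H)=>(4/4/4/H/H)=>(4/4/4/4/H)=>(4/4/4/4/4)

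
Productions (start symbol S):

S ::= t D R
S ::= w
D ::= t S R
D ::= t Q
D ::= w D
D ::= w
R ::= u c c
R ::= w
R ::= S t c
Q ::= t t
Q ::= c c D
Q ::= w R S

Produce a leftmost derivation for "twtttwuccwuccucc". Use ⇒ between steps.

S ⇒ tDR ⇒ twDR ⇒ twtSRR ⇒ twttDRRR ⇒ twtttSRRRR ⇒ twtttwRRRR ⇒ twtttwuccRRR ⇒ twtttwuccwRR ⇒ twtttwuccwuccR ⇒ twtttwuccwuccucc

S ⇒ tDR   [S ::= t D R]
tDR ⇒ twDR   [D ::= w D]
twDR ⇒ twtSRR   [D ::= t S R]
twtSRR ⇒ twttDRRR   [S ::= t D R]
twttDRRR ⇒ twtttSRRRR   [D ::= t S R]
twtttSRRRR ⇒ twtttwRRRR   [S ::= w]
twtttwRRRR ⇒ twtttwuccRRR   [R ::= u c c]
twtttwuccRRR ⇒ twtttwuccwRR   [R ::= w]
twtttwuccwRR ⇒ twtttwuccwuccR   [R ::= u c c]
twtttwuccwuccR ⇒ twtttwuccwuccucc   [R ::= u c c]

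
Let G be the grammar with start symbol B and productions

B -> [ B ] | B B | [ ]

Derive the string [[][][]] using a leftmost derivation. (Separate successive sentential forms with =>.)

B => [B] => [BB] => [BBB] => [[]BB] => [[][]B] => [[][][]]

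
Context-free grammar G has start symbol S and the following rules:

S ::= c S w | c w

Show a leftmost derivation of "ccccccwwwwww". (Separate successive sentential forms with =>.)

S => cSw => ccSww => cccSwww => ccccSwwww => cccccSwwwww => ccccccwwwwww

S => cSw   [S ::= c S w]
cSw => ccSww   [S ::= c S w]
ccSww => cccSwww   [S ::= c S w]
cccSwww => ccccSwwww   [S ::= c S w]
ccccSwwww => cccccSwwwww   [S ::= c S w]
cccccSwwwww => ccccccwwwwww   [S ::= c w]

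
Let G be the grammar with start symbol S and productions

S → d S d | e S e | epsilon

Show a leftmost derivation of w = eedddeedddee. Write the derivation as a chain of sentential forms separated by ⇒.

S⇒eSe⇒eeSee⇒eedSdee⇒eeddSddee⇒eedddSdddee⇒eedddeSedddee⇒eedddeedddee

S ⇒ eSe   [S → e S e]
eSe ⇒ eeSee   [S → e S e]
eeSee ⇒ eedSdee   [S → d S d]
eedSdee ⇒ eeddSddee   [S → d S d]
eeddSddee ⇒ eedddSdddee   [S → d S d]
eedddSdddee ⇒ eedddeSedddee   [S → e S e]
eedddeSedddee ⇒ eedddeedddee   [S → epsilon]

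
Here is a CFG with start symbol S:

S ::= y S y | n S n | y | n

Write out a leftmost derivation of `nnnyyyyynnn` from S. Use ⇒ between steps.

S ⇒ nSn   [S ::= n S n]
nSn ⇒ nnSnn   [S ::= n S n]
nnSnn ⇒ nnnSnnn   [S ::= n S n]
nnnSnnn ⇒ nnnySynnn   [S ::= y S y]
nnnySynnn ⇒ nnnyySyynnn   [S ::= y S y]
nnnyySyynnn ⇒ nnnyyyyynnn   [S ::= y]

S ⇒ nSn ⇒ nnSnn ⇒ nnnSnnn ⇒ nnnySynnn ⇒ nnnyySyynnn ⇒ nnnyyyyynnn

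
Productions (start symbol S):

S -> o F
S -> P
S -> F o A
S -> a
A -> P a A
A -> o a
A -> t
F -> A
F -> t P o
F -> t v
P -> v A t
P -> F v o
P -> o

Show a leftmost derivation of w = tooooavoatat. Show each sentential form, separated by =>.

S => FoA => tPooA => toooA => toooPaA => tooooaA => tooooaPaA => tooooavAtaA => tooooavoataA => tooooavoatat

S => FoA   [S -> F o A]
FoA => tPooA   [F -> t P o]
tPooA => toooA   [P -> o]
toooA => toooPaA   [A -> P a A]
toooPaA => tooooaA   [P -> o]
tooooaA => tooooaPaA   [A -> P a A]
tooooaPaA => tooooavAtaA   [P -> v A t]
tooooavAtaA => tooooavoataA   [A -> o a]
tooooavoataA => tooooavoatat   [A -> t]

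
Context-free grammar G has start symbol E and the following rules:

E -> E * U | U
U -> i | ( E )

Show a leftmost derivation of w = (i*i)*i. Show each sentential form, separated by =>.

E => E*U => U*U => (E)*U => (E*U)*U => (U*U)*U => (i*U)*U => (i*i)*U => (i*i)*i

E => E*U   [E -> E * U]
E*U => U*U   [E -> U]
U*U => (E)*U   [U -> ( E )]
(E)*U => (E*U)*U   [E -> E * U]
(E*U)*U => (U*U)*U   [E -> U]
(U*U)*U => (i*U)*U   [U -> i]
(i*U)*U => (i*i)*U   [U -> i]
(i*i)*U => (i*i)*i   [U -> i]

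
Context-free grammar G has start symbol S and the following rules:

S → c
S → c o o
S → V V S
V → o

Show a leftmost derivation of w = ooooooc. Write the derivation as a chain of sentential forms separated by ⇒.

S ⇒ VVS ⇒ oVS ⇒ ooS ⇒ ooVVS ⇒ oooVS ⇒ ooooS ⇒ ooooVVS ⇒ oooooVS ⇒ ooooooS ⇒ ooooooc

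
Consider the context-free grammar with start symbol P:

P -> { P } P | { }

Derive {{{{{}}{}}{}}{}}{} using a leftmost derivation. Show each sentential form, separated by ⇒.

P ⇒ {P}P ⇒ {{P}P}P ⇒ {{{P}P}P}P ⇒ {{{{P}P}P}P}P ⇒ {{{{{}}P}P}P}P ⇒ {{{{{}}{}}P}P}P ⇒ {{{{{}}{}}{}}P}P ⇒ {{{{{}}{}}{}}{}}P ⇒ {{{{{}}{}}{}}{}}{}

P ⇒ {P}P   [P -> { P } P]
{P}P ⇒ {{P}P}P   [P -> { P } P]
{{P}P}P ⇒ {{{P}P}P}P   [P -> { P } P]
{{{P}P}P}P ⇒ {{{{P}P}P}P}P   [P -> { P } P]
{{{{P}P}P}P}P ⇒ {{{{{}}P}P}P}P   [P -> { }]
{{{{{}}P}P}P}P ⇒ {{{{{}}{}}P}P}P   [P -> { }]
{{{{{}}{}}P}P}P ⇒ {{{{{}}{}}{}}P}P   [P -> { }]
{{{{{}}{}}{}}P}P ⇒ {{{{{}}{}}{}}{}}P   [P -> { }]
{{{{{}}{}}{}}{}}P ⇒ {{{{{}}{}}{}}{}}{}   [P -> { }]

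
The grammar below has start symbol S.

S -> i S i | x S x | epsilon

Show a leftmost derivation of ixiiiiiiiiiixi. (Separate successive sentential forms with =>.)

S => iSi   [S -> i S i]
iSi => ixSxi   [S -> x S x]
ixSxi => ixiSixi   [S -> i S i]
ixiSixi => ixiiSiixi   [S -> i S i]
ixiiSiixi => ixiiiSiiixi   [S -> i S i]
ixiiiSiiixi => ixiiiiSiiiixi   [S -> i S i]
ixiiiiSiiiixi => ixiiiiiSiiiiixi   [S -> i S i]
ixiiiiiSiiiiixi => ixiiiiiiiiiixi   [S -> epsilon]

S => iSi => ixSxi => ixiSixi => ixiiSiixi => ixiiiSiiixi => ixiiiiSiiiixi => ixiiiiiSiiiiixi => ixiiiiiiiiiixi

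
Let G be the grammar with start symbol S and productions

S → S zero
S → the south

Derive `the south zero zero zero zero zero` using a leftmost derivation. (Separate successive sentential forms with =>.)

S => S zero   [S → S zero]
S zero => S zero zero   [S → S zero]
S zero zero => S zero zero zero   [S → S zero]
S zero zero zero => S zero zero zero zero   [S → S zero]
S zero zero zero zero => S zero zero zero zero zero   [S → S zero]
S zero zero zero zero zero => the south zero zero zero zero zero   [S → the south]

S => S zero => S zero zero => S zero zero zero => S zero zero zero zero => S zero zero zero zero zero => the south zero zero zero zero zero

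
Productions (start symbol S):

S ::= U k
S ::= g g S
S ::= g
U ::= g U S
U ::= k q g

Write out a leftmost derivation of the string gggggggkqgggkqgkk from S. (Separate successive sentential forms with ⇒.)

S ⇒ ggS ⇒ ggggS ⇒ ggggggS ⇒ ggggggUk ⇒ gggggggUSk ⇒ gggggggkqgSk ⇒ gggggggkqgggSk ⇒ gggggggkqgggUkk ⇒ gggggggkqgggkqgkk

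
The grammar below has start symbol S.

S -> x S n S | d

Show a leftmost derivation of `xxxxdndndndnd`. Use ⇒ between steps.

S ⇒ xSnS   [S -> x S n S]
xSnS ⇒ xxSnSnS   [S -> x S n S]
xxSnSnS ⇒ xxxSnSnSnS   [S -> x S n S]
xxxSnSnSnS ⇒ xxxxSnSnSnSnS   [S -> x S n S]
xxxxSnSnSnSnS ⇒ xxxxdnSnSnSnS   [S -> d]
xxxxdnSnSnSnS ⇒ xxxxdndnSnSnS   [S -> d]
xxxxdndnSnSnS ⇒ xxxxdndndnSnS   [S -> d]
xxxxdndndnSnS ⇒ xxxxdndndndnS   [S -> d]
xxxxdndndndnS ⇒ xxxxdndndndnd   [S -> d]

S⇒xSnS⇒xxSnSnS⇒xxxSnSnSnS⇒xxxxSnSnSnSnS⇒xxxxdnSnSnSnS⇒xxxxdndnSnSnS⇒xxxxdndndnSnS⇒xxxxdndndndnS⇒xxxxdndndndnd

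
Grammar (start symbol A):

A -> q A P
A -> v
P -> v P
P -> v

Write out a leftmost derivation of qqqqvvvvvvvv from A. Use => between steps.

A => qAP   [A -> q A P]
qAP => qqAPP   [A -> q A P]
qqAPP => qqqAPPP   [A -> q A P]
qqqAPPP => qqqqAPPPP   [A -> q A P]
qqqqAPPPP => qqqqvPPPP   [A -> v]
qqqqvPPPP => qqqqvvPPP   [P -> v]
qqqqvvPPP => qqqqvvvPPP   [P -> v P]
qqqqvvvPPP => qqqqvvvvPP   [P -> v]
qqqqvvvvPP => qqqqvvvvvPP   [P -> v P]
qqqqvvvvvPP => qqqqvvvvvvPP   [P -> v P]
qqqqvvvvvvPP => qqqqvvvvvvvP   [P -> v]
qqqqvvvvvvvP => qqqqvvvvvvvv   [P -> v]

A => qAP => qqAPP => qqqAPPP => qqqqAPPPP => qqqqvPPPP => qqqqvvPPP => qqqqvvvPPP => qqqqvvvvPP => qqqqvvvvvPP => qqqqvvvvvvPP => qqqqvvvvvvvP => qqqqvvvvvvvv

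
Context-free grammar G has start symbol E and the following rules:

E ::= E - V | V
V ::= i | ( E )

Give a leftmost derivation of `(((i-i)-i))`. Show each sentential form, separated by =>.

E => V => (E) => (V) => ((E)) => ((E-V)) => ((V-V)) => (((E)-V)) => (((E-V)-V)) => (((V-V)-V)) => (((i-V)-V)) => (((i-i)-V)) => (((i-i)-i))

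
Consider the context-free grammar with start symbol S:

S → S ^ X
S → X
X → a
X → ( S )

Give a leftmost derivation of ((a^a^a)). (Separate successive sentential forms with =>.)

S => X => (S) => (X) => ((S)) => ((S^X)) => ((S^X^X)) => ((X^X^X)) => ((a^X^X)) => ((a^a^X)) => ((a^a^a))

S => X   [S → X]
X => (S)   [X → ( S )]
(S) => (X)   [S → X]
(X) => ((S))   [X → ( S )]
((S)) => ((S^X))   [S → S ^ X]
((S^X)) => ((S^X^X))   [S → S ^ X]
((S^X^X)) => ((X^X^X))   [S → X]
((X^X^X)) => ((a^X^X))   [X → a]
((a^X^X)) => ((a^a^X))   [X → a]
((a^a^X)) => ((a^a^a))   [X → a]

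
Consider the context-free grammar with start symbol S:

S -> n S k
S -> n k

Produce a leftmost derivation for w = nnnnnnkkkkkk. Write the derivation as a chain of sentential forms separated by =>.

S=>nSk=>nnSkk=>nnnSkkk=>nnnnSkkkk=>nnnnnSkkkkk=>nnnnnnkkkkkk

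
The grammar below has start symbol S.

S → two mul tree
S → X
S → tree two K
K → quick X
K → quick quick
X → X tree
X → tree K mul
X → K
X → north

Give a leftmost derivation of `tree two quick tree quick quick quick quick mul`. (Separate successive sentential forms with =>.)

S => tree two K => tree two quick X => tree two quick tree K mul => tree two quick tree quick X mul => tree two quick tree quick K mul => tree two quick tree quick quick X mul => tree two quick tree quick quick K mul => tree two quick tree quick quick quick quick mul

S => tree two K   [S → tree two K]
tree two K => tree two quick X   [K → quick X]
tree two quick X => tree two quick tree K mul   [X → tree K mul]
tree two quick tree K mul => tree two quick tree quick X mul   [K → quick X]
tree two quick tree quick X mul => tree two quick tree quick K mul   [X → K]
tree two quick tree quick K mul => tree two quick tree quick quick X mul   [K → quick X]
tree two quick tree quick quick X mul => tree two quick tree quick quick K mul   [X → K]
tree two quick tree quick quick K mul => tree two quick tree quick quick quick quick mul   [K → quick quick]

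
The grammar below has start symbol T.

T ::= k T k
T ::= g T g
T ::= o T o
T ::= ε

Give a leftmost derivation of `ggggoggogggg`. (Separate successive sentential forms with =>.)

T=>gTg=>ggTgg=>gggTggg=>ggggTgggg=>ggggoTogggg=>ggggogTgogggg=>ggggoggogggg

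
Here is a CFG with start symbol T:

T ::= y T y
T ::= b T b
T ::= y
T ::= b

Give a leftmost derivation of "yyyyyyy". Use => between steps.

T => yTy   [T ::= y T y]
yTy => yyTyy   [T ::= y T y]
yyTyy => yyyTyyy   [T ::= y T y]
yyyTyyy => yyyyyyy   [T ::= y]

T=>yTy=>yyTyy=>yyyTyyy=>yyyyyyy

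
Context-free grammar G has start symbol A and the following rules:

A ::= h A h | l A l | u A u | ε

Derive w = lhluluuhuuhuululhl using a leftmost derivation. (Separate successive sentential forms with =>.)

A => lAl   [A ::= l A l]
lAl => lhAhl   [A ::= h A h]
lhAhl => lhlAlhl   [A ::= l A l]
lhlAlhl => lhluAulhl   [A ::= u A u]
lhluAulhl => lhlulAlulhl   [A ::= l A l]
lhlulAlulhl => lhluluAululhl   [A ::= u A u]
lhluluAululhl => lhluluuAuululhl   [A ::= u A u]
lhluluuAuululhl => lhluluuhAhuululhl   [A ::= h A h]
lhluluuhAhuululhl => lhluluuhuAuhuululhl   [A ::= u A u]
lhluluuhuAuhuululhl => lhluluuhuuhuululhl   [A ::= ε]

A => lAl => lhAhl => lhlAlhl => lhluAulhl => lhlulAlulhl => lhluluAululhl => lhluluuAuululhl => lhluluuhAhuululhl => lhluluuhuAuhuululhl => lhluluuhuuhuululhl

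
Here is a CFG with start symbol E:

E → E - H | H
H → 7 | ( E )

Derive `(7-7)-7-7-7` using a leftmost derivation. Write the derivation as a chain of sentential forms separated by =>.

E => E-H => E-H-H => E-H-H-H => H-H-H-H => (E)-H-H-H => (E-H)-H-H-H => (H-H)-H-H-H => (7-H)-H-H-H => (7-7)-H-H-H => (7-7)-7-H-H => (7-7)-7-7-H => (7-7)-7-7-7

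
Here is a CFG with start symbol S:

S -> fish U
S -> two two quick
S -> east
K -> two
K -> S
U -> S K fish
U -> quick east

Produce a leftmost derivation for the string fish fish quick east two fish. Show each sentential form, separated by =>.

S => fish U => fish S K fish => fish fish U K fish => fish fish quick east K fish => fish fish quick east two fish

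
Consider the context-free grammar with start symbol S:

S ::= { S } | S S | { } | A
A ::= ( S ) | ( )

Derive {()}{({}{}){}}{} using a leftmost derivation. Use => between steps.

S=>SS=>SSS=>{S}SS=>{A}SS=>{()}SS=>{()}{S}S=>{()}{SS}S=>{()}{AS}S=>{()}{(S)S}S=>{()}{(SS)S}S=>{()}{({}S)S}S=>{()}{({}{})S}S=>{()}{({}{}){}}S=>{()}{({}{}){}}{}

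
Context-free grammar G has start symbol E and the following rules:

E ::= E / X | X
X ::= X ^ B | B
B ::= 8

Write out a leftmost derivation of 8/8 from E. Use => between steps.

E => E/X => X/X => B/X => 8/X => 8/B => 8/8

E => E/X   [E ::= E / X]
E/X => X/X   [E ::= X]
X/X => B/X   [X ::= B]
B/X => 8/X   [B ::= 8]
8/X => 8/B   [X ::= B]
8/B => 8/8   [B ::= 8]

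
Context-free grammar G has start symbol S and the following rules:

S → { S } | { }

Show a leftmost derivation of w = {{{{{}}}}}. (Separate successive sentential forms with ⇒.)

S ⇒ {S} ⇒ {{S}} ⇒ {{{S}}} ⇒ {{{{S}}}} ⇒ {{{{{}}}}}

S ⇒ {S}   [S → { S }]
{S} ⇒ {{S}}   [S → { S }]
{{S}} ⇒ {{{S}}}   [S → { S }]
{{{S}}} ⇒ {{{{S}}}}   [S → { S }]
{{{{S}}}} ⇒ {{{{{}}}}}   [S → { }]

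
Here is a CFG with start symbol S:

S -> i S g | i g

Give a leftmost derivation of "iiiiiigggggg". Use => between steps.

S=>iSg=>iiSgg=>iiiSggg=>iiiiSgggg=>iiiiiSggggg=>iiiiiigggggg

S => iSg   [S -> i S g]
iSg => iiSgg   [S -> i S g]
iiSgg => iiiSggg   [S -> i S g]
iiiSggg => iiiiSgggg   [S -> i S g]
iiiiSgggg => iiiiiSggggg   [S -> i S g]
iiiiiSggggg => iiiiiigggggg   [S -> i g]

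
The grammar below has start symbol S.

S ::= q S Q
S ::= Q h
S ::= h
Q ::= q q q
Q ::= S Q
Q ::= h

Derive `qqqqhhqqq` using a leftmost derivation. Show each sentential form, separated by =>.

S => qSQ   [S ::= q S Q]
qSQ => qQhQ   [S ::= Q h]
qQhQ => qqqqhQ   [Q ::= q q q]
qqqqhQ => qqqqhSQ   [Q ::= S Q]
qqqqhSQ => qqqqhhQ   [S ::= h]
qqqqhhQ => qqqqhhqqq   [Q ::= q q q]

S=>qSQ=>qQhQ=>qqqqhQ=>qqqqhSQ=>qqqqhhQ=>qqqqhhqqq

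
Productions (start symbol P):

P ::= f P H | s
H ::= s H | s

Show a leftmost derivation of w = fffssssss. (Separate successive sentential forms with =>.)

P => fPH => ffPHH => fffPHHH => fffsHHH => fffssHHH => fffsssHHH => fffssssHH => fffsssssH => fffssssss

P => fPH   [P ::= f P H]
fPH => ffPHH   [P ::= f P H]
ffPHH => fffPHHH   [P ::= f P H]
fffPHHH => fffsHHH   [P ::= s]
fffsHHH => fffssHHH   [H ::= s H]
fffssHHH => fffsssHHH   [H ::= s H]
fffsssHHH => fffssssHH   [H ::= s]
fffssssHH => fffsssssH   [H ::= s]
fffsssssH => fffssssss   [H ::= s]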